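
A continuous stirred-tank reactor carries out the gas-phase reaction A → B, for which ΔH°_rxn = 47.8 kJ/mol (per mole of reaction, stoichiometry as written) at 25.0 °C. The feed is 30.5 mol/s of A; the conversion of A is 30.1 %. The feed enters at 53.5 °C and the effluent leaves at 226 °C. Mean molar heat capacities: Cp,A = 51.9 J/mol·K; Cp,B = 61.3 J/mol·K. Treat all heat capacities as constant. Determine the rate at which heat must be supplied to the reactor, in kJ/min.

Q_in = 43800 kJ/min

Extent of reaction ξ = 0.301 × 30.5 = 9.1805 mol/s
Reaction term: ξ·ΔH°_rxn = 9.1805 × 47.8 = 438.83 kJ/s
Sensible, feed 53.5→25 °C: -45.114 kJ/s
Outlet flows (mol/s): A 21.319, B 9.1805
Sensible, products 25→226 °C: 335.52 kJ/s
Q = ΔH = 729.23 kJ/s = 729.23 kW
Heat supplied = 43754 kJ/min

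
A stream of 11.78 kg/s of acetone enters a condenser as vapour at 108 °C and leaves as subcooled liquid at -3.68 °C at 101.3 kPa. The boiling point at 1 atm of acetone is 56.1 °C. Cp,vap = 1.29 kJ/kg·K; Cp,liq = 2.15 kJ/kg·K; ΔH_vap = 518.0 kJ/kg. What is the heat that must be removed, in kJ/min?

Q_c = 504000 kJ/min

vapour 108→56.1 °C: -66.951 kJ/kg
condensation at 56.1 °C: -518 kJ/kg
liquid 56.1→-3.68 °C: -128.53 kJ/kg
Δh = -66.951 + -518 + -128.53 = -713.48 kJ/kg
Q = ṁ·Δh = 11.78 kg/s × -713.48 kJ/kg = -8404.8 kJ/s
|Q| = 8404.8 kW = 504290 kJ/min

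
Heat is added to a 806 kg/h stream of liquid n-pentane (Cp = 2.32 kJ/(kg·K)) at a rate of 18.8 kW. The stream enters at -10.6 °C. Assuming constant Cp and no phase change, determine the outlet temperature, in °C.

T_out = 25.6 °C

Q = 18.8 kW = 67680 kJ/h
ΔT = Q/(ṁ·Cp) = 67680/(806×2.32) = 36.194 K
T_out = -10.6 + 36.194 = 25.594 °C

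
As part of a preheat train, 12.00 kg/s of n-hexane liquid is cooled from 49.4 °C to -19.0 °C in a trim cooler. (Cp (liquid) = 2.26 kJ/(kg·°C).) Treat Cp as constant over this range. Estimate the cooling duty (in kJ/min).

Q_c = 111000 kJ/min

Q = ṁ·Cp·ΔT = 12.00 × 2.26 × (-19.0 − 49.4) = -1855 kJ/s
Cooling duty = 111300 kJ/min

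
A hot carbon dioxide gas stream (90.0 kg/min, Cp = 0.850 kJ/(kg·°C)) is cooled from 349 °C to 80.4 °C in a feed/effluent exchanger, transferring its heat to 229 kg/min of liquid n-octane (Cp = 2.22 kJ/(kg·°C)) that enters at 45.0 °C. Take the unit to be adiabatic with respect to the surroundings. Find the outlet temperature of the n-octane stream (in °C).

Heat released by hot stream: Q = 90.0 × 0.850 × (349 − 80.4) = 20548 kJ/min
Energy balance on cold side (adiabatic exchanger): Q = ṁ_c·Cp_c·(T_c,out − T_c,in)
T_c,out = 45.0 + 20548/(229 × 2.22) = 85.418 °C

T_c,out = 85.4 °C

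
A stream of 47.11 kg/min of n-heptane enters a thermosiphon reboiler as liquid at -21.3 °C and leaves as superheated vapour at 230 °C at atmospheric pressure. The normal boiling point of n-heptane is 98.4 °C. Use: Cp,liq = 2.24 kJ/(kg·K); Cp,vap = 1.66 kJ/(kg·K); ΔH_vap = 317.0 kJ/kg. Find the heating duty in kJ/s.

liquid -21.3→98.4 °C: 268.13 kJ/kg
vaporisation at 98.4 °C: 317 kJ/kg
vapour 98.4→230 °C: 218.46 kJ/kg
Δh = 268.13 + 317 + 218.46 = 803.58 kJ/kg
Q = ṁ·Δh = 47.11 kg/min × 803.58 kJ/kg = 37857 kJ/min
|Q| = 630.95 kW

Q = 631 kJ/s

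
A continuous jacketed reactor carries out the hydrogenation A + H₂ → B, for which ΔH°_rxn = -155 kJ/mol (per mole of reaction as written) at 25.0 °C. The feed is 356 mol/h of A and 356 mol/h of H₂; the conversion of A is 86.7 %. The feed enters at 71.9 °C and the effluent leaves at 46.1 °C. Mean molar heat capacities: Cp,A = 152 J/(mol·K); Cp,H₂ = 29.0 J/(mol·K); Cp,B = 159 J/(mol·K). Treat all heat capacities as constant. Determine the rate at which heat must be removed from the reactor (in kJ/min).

Extent of reaction ξ = 0.867 × 356 = 308.65 mol/h
Reaction term: ξ·ΔH°_rxn = 308.65 × -155 = -47841 kJ/h
Sensible, feed 71.9→25 °C: -3022 kJ/h
Outlet flows (mol/h): A 47.348, H₂ 47.348, B 308.65
Sensible, products 25→46.1 °C: 1216.3 kJ/h
Q = ΔH = -49647 kJ/h = -13.791 kW
Heat removed = 827.45 kJ/min

Q_out = 827 kJ/min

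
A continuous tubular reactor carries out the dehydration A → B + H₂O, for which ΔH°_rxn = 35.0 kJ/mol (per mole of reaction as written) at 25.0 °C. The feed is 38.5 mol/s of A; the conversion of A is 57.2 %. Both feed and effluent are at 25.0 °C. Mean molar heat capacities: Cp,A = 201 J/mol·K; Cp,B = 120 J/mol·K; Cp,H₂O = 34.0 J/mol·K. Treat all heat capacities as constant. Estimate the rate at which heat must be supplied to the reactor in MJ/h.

Extent of reaction ξ = 0.572 × 38.5 = 22.022 mol/s
Reaction term: ξ·ΔH°_rxn = 22.022 × 35.0 = 770.77 kJ/s
Q = ΔH = 770.77 kJ/s = 770.77 kW
Heat supplied = 2774.8 MJ/h

Q_in = 2770 MJ/h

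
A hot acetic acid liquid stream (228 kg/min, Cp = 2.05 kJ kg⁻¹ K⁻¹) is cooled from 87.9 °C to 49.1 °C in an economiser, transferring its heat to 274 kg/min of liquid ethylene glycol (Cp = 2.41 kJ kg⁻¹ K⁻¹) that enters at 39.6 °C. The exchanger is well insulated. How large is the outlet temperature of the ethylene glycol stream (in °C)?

Heat released by hot stream: Q = 228 × 2.05 × (87.9 − 49.1) = 18135 kJ/min
Energy balance on cold side (adiabatic exchanger): Q = ṁ_c·Cp_c·(T_c,out − T_c,in)
T_c,out = 39.6 + 18135/(274 × 2.41) = 67.063 °C

T_c,out = 67.1 °C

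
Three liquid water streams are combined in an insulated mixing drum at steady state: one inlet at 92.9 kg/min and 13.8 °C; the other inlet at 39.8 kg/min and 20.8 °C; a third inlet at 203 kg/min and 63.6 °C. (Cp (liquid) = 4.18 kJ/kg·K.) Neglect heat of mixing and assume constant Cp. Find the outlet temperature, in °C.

T_out = 44.7 °C

Energy balance with Q = 0: Σ ṁᵢCp,ᵢ(T_out − Tᵢ) = 0
T_out = Σ ṁᵢCp,ᵢTᵢ / Σ ṁᵢCp,ᵢ
      = 62786 / 1403.2 = 44.744 °C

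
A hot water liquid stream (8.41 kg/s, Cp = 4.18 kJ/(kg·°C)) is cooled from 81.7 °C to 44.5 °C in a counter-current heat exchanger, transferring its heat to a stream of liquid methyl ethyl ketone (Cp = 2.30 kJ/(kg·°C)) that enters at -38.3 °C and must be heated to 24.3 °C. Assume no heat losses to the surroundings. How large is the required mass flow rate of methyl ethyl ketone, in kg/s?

Heat released by hot stream: Q = 8.41 × 4.18 × (81.7 − 44.5) = 1307.7 kJ/s
Energy balance on cold side (adiabatic exchanger): Q = ṁ_c·Cp_c·(T_c,out − T_c,in)
ṁ_c = 1307.7 / [2.30 × (24.3 − -38.3)] = 9.0827 kg/s

ṁ_c = 9.08 kg/s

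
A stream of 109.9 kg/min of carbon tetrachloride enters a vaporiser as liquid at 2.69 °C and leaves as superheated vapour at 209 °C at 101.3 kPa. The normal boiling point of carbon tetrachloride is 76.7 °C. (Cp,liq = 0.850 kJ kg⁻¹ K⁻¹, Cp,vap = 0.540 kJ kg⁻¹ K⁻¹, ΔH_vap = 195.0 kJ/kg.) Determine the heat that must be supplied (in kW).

Q = 603 kW

liquid 2.69→76.7 °C: 62.909 kJ/kg
vaporisation at 76.7 °C: 195 kJ/kg
vapour 76.7→209 °C: 71.442 kJ/kg
Δh = 62.909 + 195 + 71.442 = 329.35 kJ/kg
Q = ṁ·Δh = 109.9 kg/min × 329.35 kJ/kg = 36196 kJ/min
|Q| = 603.26 kW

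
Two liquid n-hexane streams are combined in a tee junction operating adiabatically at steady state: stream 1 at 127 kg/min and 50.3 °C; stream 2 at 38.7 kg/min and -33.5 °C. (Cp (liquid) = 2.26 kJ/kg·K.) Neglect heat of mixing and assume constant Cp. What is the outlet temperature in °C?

No heat crosses the boundary, so H_out = H_in.
T_out = Σ ṁᵢCp,ᵢTᵢ / Σ ṁᵢCp,ᵢ
      = 11507 / 374.48 = 30.728 °C

T_out = 30.7 °C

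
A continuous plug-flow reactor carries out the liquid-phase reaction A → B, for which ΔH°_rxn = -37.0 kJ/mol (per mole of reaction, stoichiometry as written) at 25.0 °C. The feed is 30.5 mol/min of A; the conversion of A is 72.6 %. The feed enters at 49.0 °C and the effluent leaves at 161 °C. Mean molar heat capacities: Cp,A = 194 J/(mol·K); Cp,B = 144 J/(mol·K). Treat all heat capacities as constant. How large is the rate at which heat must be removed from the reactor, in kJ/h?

Extent of reaction ξ = 0.726 × 30.5 = 22.143 mol/min
Reaction term: ξ·ΔH°_rxn = 22.143 × -37.0 = -819.29 kJ/min
Sensible, feed 49.0→25 °C: -142.01 kJ/min
Outlet flows (mol/min): A 8.357, B 22.143
Sensible, products 25→161 °C: 654.14 kJ/min
Q = ΔH = -307.16 kJ/min = -5.1193 kW
Heat removed = 18430 kJ/h

Q_out = 18400 kJ/h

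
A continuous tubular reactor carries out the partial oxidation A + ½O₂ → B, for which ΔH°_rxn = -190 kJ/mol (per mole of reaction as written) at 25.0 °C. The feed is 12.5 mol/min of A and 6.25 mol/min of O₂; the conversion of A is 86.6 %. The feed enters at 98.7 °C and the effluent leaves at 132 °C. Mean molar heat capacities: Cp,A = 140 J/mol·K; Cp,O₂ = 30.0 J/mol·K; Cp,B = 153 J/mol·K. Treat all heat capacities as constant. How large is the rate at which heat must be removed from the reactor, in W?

Q_out = 33200 W

Extent of reaction ξ = 0.866 × 12.5 = 10.825 mol/min
Reaction term: ξ·ΔH°_rxn = 10.825 × -190 = -2056.8 kJ/min
Sensible, feed 98.7→25 °C: -142.79 kJ/min
Outlet flows (mol/min): A 1.675, O₂ 0.8375, B 10.825
Sensible, products 25→132 °C: 205 kJ/min
Q = ΔH = -1994.5 kJ/min = -33.242 kW
Heat removed = 33242 W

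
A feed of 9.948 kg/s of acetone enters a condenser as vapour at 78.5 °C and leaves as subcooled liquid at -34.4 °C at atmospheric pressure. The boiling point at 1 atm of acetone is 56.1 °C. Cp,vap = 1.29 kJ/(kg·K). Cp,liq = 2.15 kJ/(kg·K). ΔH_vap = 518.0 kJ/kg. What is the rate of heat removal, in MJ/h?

vapour 78.5→56.1 °C: -28.896 kJ/kg
condensation at 56.1 °C: -518 kJ/kg
liquid 56.1→-34.4 °C: -194.57 kJ/kg
Δh = -28.896 + -518 + -194.57 = -741.47 kJ/kg
Q = ṁ·Δh = 9.948 kg/s × -741.47 kJ/kg = -7376.2 kJ/s
|Q| = 7376.2 kW = 26554 MJ/h

Q_c = 26600 MJ/h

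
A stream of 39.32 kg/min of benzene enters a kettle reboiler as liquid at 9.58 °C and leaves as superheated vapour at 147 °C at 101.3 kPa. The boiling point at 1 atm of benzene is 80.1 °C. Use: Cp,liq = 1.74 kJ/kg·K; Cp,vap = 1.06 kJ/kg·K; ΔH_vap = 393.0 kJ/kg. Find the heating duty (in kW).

Q = 384 kW

liquid 9.58→80.1 °C: 122.7 kJ/kg
vaporisation at 80.1 °C: 393 kJ/kg
vapour 80.1→147 °C: 70.914 kJ/kg
Δh = 122.7 + 393 + 70.914 = 586.62 kJ/kg
Q = ṁ·Δh = 39.32 kg/min × 586.62 kJ/kg = 23066 kJ/min
|Q| = 384.43 kW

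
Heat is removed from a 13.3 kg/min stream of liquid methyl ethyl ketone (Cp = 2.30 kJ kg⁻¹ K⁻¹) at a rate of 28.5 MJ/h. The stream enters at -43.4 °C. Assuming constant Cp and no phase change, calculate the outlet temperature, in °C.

T_out = -58.9 °C

Q = 28.5 MJ/h = 475 kJ/min
ΔT = Q/(ṁ·Cp) = 475/(13.3×2.30) = 15.528 K
T_out = -43.4 − 15.528 = -58.928 °C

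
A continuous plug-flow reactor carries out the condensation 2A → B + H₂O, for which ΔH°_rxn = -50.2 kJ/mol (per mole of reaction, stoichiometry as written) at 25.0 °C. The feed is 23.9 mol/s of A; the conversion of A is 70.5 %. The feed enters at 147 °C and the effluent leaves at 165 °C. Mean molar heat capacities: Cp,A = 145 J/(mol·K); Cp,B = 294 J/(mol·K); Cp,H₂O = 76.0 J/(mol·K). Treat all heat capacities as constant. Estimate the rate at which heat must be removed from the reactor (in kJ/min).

Q_out = 16000 kJ/min

Extent of reaction ξ = 0.705 × 23.9 / 2 = 8.4247 mol/s
Reaction term: ξ·ΔH°_rxn = 8.4247 × -50.2 = -422.92 kJ/s
Sensible, feed 147→25 °C: -422.79 kJ/s
Outlet flows (mol/s): A 7.0505, B 8.4247, H₂O 8.4247
Sensible, products 25→165 °C: 579.53 kJ/s
Q = ΔH = -266.19 kJ/s = -266.19 kW
Heat removed = 15971 kJ/min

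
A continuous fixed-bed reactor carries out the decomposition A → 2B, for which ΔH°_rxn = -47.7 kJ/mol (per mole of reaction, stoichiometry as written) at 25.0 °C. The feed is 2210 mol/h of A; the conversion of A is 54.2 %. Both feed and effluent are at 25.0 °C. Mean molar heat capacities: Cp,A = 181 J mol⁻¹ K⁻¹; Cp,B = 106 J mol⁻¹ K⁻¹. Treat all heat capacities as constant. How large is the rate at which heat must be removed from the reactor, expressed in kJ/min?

Extent of reaction ξ = 0.542 × 2210 = 1197.8 mol/h
Reaction term: ξ·ΔH°_rxn = 1197.8 × -47.7 = -57136 kJ/h
Q = ΔH = -57136 kJ/h = -15.871 kW
Heat removed = 952.27 kJ/min

Q_out = 952 kJ/min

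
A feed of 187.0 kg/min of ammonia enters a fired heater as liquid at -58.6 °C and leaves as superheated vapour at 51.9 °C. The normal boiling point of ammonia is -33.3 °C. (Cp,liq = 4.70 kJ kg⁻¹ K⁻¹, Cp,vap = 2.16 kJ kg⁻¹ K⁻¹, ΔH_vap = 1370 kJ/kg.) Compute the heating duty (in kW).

Q = 5210 kW

liquid -58.6→-33.3 °C: 118.91 kJ/kg
vaporisation at -33.3 °C: 1370 kJ/kg
vapour -33.3→51.9 °C: 184.03 kJ/kg
Δh = 118.91 + 1370 + 184.03 = 1672.9 kJ/kg
Q = ṁ·Δh = 187.0 kg/min × 1672.9 kJ/kg = 312840 kJ/min
|Q| = 5214 kW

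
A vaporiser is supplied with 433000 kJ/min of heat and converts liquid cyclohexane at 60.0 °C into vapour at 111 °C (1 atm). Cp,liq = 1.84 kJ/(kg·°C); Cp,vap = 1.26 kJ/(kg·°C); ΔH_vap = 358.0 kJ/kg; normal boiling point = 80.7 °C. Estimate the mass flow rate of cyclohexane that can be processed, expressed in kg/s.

Δh = 1.84×(80.7−60.0) + 358.0 + 1.26×(111−80.7) = 434.27 kJ/kg
Q = 433000 kJ/min = 7216.7 kJ/s = 7216.7 kJ/s
ṁ = Q/Δh = 7216.7 / 434.27 = 16.618 kg/s

ṁ = 16.6 kg/s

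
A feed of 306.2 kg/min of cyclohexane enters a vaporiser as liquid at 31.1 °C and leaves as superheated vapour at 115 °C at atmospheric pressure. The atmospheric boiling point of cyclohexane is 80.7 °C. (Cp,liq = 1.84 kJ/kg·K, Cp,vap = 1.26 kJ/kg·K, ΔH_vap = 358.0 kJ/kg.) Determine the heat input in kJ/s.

liquid 31.1→80.7 °C: 91.264 kJ/kg
vaporisation at 80.7 °C: 358 kJ/kg
vapour 80.7→115 °C: 43.218 kJ/kg
Δh = 91.264 + 358 + 43.218 = 492.48 kJ/kg
Q = ṁ·Δh = 306.2 kg/min × 492.48 kJ/kg = 150800 kJ/min
|Q| = 2513.3 kW

Q = 2510 kJ/s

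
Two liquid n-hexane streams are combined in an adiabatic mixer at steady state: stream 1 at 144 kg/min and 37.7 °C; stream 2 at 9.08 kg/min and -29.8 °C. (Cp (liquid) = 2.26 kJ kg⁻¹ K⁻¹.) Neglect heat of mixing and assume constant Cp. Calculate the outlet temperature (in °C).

Energy balance with Q = 0: Σ ṁᵢCp,ᵢ(T_out − Tᵢ) = 0
Σ ṁᵢCp,ᵢTᵢ = 144×2.26×37.7 + 9.08×2.26×-29.8 = 11658
Σ ṁᵢCp,ᵢ = 144×2.26 + 9.08×2.26 = 345.96
T_out = 11658 / 345.96 = 33.696 °C

T_out = 33.7 °C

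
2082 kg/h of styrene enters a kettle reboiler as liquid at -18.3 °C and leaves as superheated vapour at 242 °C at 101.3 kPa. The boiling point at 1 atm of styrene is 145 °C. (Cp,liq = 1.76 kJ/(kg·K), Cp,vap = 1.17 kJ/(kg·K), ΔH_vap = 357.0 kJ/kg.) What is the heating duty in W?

Q = 438000 W

liquid -18.3→145 °C: 287.41 kJ/kg
vaporisation at 145 °C: 357 kJ/kg
vapour 145→242 °C: 113.49 kJ/kg
Δh = 287.41 + 357 + 113.49 = 757.9 kJ/kg
Q = ṁ·Δh = 2082 kg/h × 757.9 kJ/kg = 1.5779e+06 kJ/h
|Q| = 438.32 kW = 438320 W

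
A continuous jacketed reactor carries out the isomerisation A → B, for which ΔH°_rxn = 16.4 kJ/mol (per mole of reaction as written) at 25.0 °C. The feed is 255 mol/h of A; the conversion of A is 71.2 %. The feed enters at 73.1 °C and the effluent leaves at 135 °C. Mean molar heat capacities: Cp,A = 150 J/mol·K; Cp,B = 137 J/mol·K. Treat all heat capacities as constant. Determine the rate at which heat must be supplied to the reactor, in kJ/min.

Q_in = 84.8 kJ/min

Extent of reaction ξ = 0.712 × 255 = 181.56 mol/h
Reaction term: ξ·ΔH°_rxn = 181.56 × 16.4 = 2977.6 kJ/h
Sensible, feed 73.1→25 °C: -1839.8 kJ/h
Outlet flows (mol/h): A 73.44, B 181.56
Sensible, products 25→135 °C: 3947.9 kJ/h
Q = ΔH = 5085.6 kJ/h = 1.4127 kW
Heat supplied = 84.76 kJ/min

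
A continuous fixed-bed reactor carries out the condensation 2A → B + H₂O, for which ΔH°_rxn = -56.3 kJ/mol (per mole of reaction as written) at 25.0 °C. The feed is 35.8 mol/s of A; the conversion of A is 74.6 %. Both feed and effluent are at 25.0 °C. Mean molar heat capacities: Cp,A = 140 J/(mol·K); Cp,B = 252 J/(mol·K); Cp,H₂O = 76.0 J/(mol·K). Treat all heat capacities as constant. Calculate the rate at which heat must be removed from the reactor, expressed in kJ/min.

Q_out = 45100 kJ/min

Extent of reaction ξ = 0.746 × 35.8 / 2 = 13.353 mol/s
Reaction term: ξ·ΔH°_rxn = 13.353 × -56.3 = -751.8 kJ/s
Q = ΔH = -751.8 kJ/s = -751.8 kW
Heat removed = 45108 kJ/min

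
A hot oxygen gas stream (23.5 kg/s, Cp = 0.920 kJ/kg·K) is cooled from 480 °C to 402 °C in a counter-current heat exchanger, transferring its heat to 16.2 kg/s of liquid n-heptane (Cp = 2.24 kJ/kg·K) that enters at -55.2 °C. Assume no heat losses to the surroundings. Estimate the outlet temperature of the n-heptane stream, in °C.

T_c,out = -8.73 °C

Heat released by hot stream: Q = 23.5 × 0.920 × (480 − 402) = 1686.4 kJ/s
Energy balance on cold side (adiabatic exchanger): Q = ṁ_c·Cp_c·(T_c,out − T_c,in)
T_c,out = -55.2 + 1686.4/(16.2 × 2.24) = -8.7284 °C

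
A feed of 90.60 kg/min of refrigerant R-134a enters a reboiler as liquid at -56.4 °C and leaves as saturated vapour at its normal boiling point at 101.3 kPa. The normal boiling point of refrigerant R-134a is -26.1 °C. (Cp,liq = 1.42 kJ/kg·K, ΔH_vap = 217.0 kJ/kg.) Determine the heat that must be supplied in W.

liquid -56.4→-26.1 °C: 43.026 kJ/kg
vaporisation at -26.1 °C: 217 kJ/kg
Δh = 43.026 + 217 = 260.03 kJ/kg
Q = ṁ·Δh = 90.60 kg/min × 260.03 kJ/kg = 23558 kJ/min
|Q| = 392.64 kW = 392640 W

Q = 393000 W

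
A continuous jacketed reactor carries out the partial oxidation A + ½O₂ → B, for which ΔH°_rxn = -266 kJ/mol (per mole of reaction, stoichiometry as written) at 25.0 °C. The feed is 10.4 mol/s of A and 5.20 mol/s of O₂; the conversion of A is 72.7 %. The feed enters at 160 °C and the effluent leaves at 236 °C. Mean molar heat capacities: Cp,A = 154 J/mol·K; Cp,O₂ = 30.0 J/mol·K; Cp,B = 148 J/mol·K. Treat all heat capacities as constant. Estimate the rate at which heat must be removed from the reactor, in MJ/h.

Extent of reaction ξ = 0.727 × 10.4 = 7.5608 mol/s
Reaction term: ξ·ΔH°_rxn = 7.5608 × -266 = -2011.2 kJ/s
Sensible, feed 160→25 °C: -237.28 kJ/s
Outlet flows (mol/s): A 2.8392, O₂ 1.4196, B 7.5608
Sensible, products 25→236 °C: 337.35 kJ/s
Q = ΔH = -1911.1 kJ/s = -1911.1 kW
Heat removed = 6879.9 MJ/h

Q_out = 6880 MJ/h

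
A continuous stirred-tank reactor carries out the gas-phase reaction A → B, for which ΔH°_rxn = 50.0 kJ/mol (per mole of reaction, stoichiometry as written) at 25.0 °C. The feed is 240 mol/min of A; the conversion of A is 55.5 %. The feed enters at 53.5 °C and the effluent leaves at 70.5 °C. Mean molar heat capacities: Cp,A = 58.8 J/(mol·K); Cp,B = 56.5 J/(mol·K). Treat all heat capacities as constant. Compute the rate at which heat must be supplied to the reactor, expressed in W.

Extent of reaction ξ = 0.555 × 240 = 133.2 mol/min
Reaction term: ξ·ΔH°_rxn = 133.2 × 50.0 = 6660 kJ/min
Sensible, feed 53.5→25 °C: -402.19 kJ/min
Outlet flows (mol/min): A 106.8, B 133.2
Sensible, products 25→70.5 °C: 628.16 kJ/min
Q = ΔH = 6886 kJ/min = 114.77 kW
Heat supplied = 114770 W

Q_in = 115000 W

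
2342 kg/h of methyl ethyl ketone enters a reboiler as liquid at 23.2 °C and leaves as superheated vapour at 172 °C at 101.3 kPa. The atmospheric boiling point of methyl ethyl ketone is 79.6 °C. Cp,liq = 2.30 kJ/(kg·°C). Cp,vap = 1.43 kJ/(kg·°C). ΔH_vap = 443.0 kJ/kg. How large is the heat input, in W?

Q = 459000 W

liquid 23.2→79.6 °C: 129.72 kJ/kg
vaporisation at 79.6 °C: 443 kJ/kg
vapour 79.6→172 °C: 132.13 kJ/kg
Δh = 129.72 + 443 + 132.13 = 704.85 kJ/kg
Q = ṁ·Δh = 2342 kg/h × 704.85 kJ/kg = 1.6508e+06 kJ/h
|Q| = 458.55 kW = 458550 W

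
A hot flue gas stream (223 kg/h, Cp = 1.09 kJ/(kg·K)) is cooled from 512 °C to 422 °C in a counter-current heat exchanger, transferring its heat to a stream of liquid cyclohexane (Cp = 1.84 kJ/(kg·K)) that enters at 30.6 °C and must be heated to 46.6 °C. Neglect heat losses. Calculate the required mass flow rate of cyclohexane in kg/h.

ṁ_c = 743 kg/h

Heat released by hot stream: Q = 223 × 1.09 × (512 − 422) = 21876 kJ/h
Energy balance on cold side (adiabatic exchanger): Q = ṁ_c·Cp_c·(T_c,out − T_c,in)
ṁ_c = 21876 / [1.84 × (46.6 − 30.6)] = 743.08 kg/h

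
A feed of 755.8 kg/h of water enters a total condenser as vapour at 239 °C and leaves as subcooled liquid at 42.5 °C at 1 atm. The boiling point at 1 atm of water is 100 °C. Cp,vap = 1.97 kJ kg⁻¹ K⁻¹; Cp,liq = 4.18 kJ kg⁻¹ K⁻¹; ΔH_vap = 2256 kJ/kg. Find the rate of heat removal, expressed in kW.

Q_c = 582 kW

vapour 239→100 °C: -273.83 kJ/kg
condensation at 100 °C: -2256 kJ/kg
liquid 100→42.5 °C: -240.35 kJ/kg
Δh = -273.83 + -2256 + -240.35 = -2770.2 kJ/kg
Q = ṁ·Δh = 755.8 kg/h × -2770.2 kJ/kg = -2.0937e+06 kJ/h
|Q| = 581.58 kW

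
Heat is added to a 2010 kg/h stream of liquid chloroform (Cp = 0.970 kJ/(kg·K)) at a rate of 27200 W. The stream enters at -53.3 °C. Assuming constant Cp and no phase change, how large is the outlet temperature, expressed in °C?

T_out = -3.08 °C

Q = 27200 W = 97920 kJ/h
ΔT = Q/(ṁ·Cp) = 97920/(2010×0.970) = 50.223 K
T_out = -53.3 + 50.223 = -3.0769 °C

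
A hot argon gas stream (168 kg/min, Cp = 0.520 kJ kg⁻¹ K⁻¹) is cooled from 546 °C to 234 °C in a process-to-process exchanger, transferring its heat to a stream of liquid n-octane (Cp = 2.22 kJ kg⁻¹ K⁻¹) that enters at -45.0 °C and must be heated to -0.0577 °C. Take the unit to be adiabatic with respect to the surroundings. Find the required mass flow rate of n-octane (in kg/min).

Heat released by hot stream: Q = 168 × 0.520 × (546 − 234) = 27256 kJ/min
Energy balance on cold side (adiabatic exchanger): Q = ṁ_c·Cp_c·(T_c,out − T_c,in)
ṁ_c = 27256 / [2.22 × (-0.0577 − -45.0)] = 273.19 kg/min

ṁ_c = 273 kg/min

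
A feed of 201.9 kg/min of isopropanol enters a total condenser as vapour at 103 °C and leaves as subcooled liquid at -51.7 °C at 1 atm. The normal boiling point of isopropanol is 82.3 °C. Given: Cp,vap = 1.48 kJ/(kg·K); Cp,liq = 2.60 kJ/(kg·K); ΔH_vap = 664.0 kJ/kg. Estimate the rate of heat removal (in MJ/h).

Q_c = 12600 MJ/h

vapour 103→82.3 °C: -30.636 kJ/kg
condensation at 82.3 °C: -664 kJ/kg
liquid 82.3→-51.7 °C: -348.4 kJ/kg
Δh = -30.636 + -664 + -348.4 = -1043 kJ/kg
Q = ṁ·Δh = 201.9 kg/min × -1043 kJ/kg = -210590 kJ/min
|Q| = 3509.8 kW = 12635 MJ/h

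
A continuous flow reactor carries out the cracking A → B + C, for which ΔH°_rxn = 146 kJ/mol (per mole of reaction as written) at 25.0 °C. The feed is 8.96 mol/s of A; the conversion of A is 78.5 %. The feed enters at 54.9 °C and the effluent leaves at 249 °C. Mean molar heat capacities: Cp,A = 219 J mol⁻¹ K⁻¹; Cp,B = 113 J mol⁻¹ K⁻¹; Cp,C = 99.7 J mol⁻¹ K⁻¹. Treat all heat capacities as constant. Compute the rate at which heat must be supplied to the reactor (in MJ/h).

Extent of reaction ξ = 0.785 × 8.96 = 7.0336 mol/s
Reaction term: ξ·ΔH°_rxn = 7.0336 × 146 = 1026.9 kJ/s
Sensible, feed 54.9→25 °C: -58.671 kJ/s
Outlet flows (mol/s): A 1.9264, B 7.0336, C 7.0336
Sensible, products 25→249 °C: 429.62 kJ/s
Q = ΔH = 1397.9 kJ/s = 1397.9 kW
Heat supplied = 5032.3 MJ/h

Q_in = 5030 MJ/h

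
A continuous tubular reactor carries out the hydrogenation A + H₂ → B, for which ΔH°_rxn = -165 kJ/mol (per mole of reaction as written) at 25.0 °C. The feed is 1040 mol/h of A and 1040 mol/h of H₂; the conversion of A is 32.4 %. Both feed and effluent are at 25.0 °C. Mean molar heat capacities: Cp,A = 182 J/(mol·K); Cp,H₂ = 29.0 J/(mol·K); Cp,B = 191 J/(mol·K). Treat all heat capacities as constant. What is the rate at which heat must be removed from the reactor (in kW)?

Q_out = 15.4 kW

Extent of reaction ξ = 0.324 × 1040 = 336.96 mol/h
Reaction term: ξ·ΔH°_rxn = 336.96 × -165 = -55598 kJ/h
Q = ΔH = -55598 kJ/h = -15.444 kW
Heat removed = 15.444 kW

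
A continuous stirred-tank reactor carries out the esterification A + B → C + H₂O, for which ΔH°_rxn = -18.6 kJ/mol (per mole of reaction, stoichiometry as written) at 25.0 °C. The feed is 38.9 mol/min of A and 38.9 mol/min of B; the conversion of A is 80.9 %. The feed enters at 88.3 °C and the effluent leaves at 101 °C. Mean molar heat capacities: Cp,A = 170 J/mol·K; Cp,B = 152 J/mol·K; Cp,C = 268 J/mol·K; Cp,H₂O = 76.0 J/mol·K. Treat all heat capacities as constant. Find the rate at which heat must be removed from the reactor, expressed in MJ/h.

Extent of reaction ξ = 0.809 × 38.9 = 31.47 mol/min
Reaction term: ξ·ΔH°_rxn = 31.47 × -18.6 = -585.34 kJ/min
Sensible, feed 88.3→25 °C: -792.88 kJ/min
Outlet flows (mol/min): A 7.4299, B 7.4299, C 31.47, H₂O 31.47
Sensible, products 25→101 °C: 1004.6 kJ/min
Q = ΔH = -373.65 kJ/min = -6.2275 kW
Heat removed = 22.419 MJ/h

Q_out = 22.4 MJ/h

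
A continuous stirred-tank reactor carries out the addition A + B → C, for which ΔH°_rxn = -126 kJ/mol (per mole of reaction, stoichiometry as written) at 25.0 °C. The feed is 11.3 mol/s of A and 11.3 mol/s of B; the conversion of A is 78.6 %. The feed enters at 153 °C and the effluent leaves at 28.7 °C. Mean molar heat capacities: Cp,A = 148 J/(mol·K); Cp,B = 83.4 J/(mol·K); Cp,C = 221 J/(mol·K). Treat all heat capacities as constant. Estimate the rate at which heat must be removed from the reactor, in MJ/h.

Extent of reaction ξ = 0.786 × 11.3 = 8.8818 mol/s
Reaction term: ξ·ΔH°_rxn = 8.8818 × -126 = -1119.1 kJ/s
Sensible, feed 153→25 °C: -334.7 kJ/s
Outlet flows (mol/s): A 2.4182, B 2.4182, C 8.8818
Sensible, products 25→28.7 °C: 9.3331 kJ/s
Q = ΔH = -1444.5 kJ/s = -1444.5 kW
Heat removed = 5200.1 MJ/h

Q_out = 5200 MJ/h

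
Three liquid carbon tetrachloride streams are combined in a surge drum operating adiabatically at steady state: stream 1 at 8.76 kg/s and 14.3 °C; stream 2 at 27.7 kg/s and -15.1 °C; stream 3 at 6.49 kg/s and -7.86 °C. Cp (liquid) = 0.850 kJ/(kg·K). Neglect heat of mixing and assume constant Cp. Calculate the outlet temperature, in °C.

T_out = -8.01 °C

No heat crosses the boundary, so H_out = H_in.
T_out = Σ ṁᵢCp,ᵢTᵢ / Σ ṁᵢCp,ᵢ
      = -292.41 / 36.508 = -8.0096 °C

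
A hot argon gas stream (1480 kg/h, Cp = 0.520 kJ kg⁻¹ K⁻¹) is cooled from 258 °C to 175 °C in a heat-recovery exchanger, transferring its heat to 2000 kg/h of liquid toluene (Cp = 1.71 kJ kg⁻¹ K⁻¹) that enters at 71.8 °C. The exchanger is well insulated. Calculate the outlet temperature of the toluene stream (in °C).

Heat released by hot stream: Q = 1480 × 0.520 × (258 − 175) = 63877 kJ/h
Energy balance on cold side (adiabatic exchanger): Q = ṁ_c·Cp_c·(T_c,out − T_c,in)
T_c,out = 71.8 + 63877/(2000 × 1.71) = 90.477 °C

T_c,out = 90.5 °C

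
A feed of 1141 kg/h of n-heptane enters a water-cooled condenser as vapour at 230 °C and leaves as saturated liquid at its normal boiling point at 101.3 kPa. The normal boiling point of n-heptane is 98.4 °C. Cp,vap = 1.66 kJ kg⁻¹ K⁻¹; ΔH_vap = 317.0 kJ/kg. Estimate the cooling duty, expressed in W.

vapour 230→98.4 °C: -218.46 kJ/kg
condensation at 98.4 °C: -317 kJ/kg
Δh = -218.46 + -317 = -535.46 kJ/kg
Q = ṁ·Δh = 1141 kg/h × -535.46 kJ/kg = -610960 kJ/h
|Q| = 169.71 kW = 169710 W

Q_c = 170000 W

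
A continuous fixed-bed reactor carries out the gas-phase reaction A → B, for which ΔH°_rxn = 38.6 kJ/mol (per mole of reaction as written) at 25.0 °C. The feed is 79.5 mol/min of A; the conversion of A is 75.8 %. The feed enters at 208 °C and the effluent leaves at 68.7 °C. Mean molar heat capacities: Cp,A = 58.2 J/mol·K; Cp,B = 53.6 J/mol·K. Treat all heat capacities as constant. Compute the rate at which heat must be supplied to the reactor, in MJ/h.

Q_in = 100 MJ/h

Extent of reaction ξ = 0.758 × 79.5 = 60.261 mol/min
Reaction term: ξ·ΔH°_rxn = 60.261 × 38.6 = 2326.1 kJ/min
Sensible, feed 208→25 °C: -846.72 kJ/min
Outlet flows (mol/min): A 19.239, B 60.261
Sensible, products 25→68.7 °C: 190.08 kJ/min
Q = ΔH = 1669.4 kJ/min = 27.824 kW
Heat supplied = 100.17 MJ/h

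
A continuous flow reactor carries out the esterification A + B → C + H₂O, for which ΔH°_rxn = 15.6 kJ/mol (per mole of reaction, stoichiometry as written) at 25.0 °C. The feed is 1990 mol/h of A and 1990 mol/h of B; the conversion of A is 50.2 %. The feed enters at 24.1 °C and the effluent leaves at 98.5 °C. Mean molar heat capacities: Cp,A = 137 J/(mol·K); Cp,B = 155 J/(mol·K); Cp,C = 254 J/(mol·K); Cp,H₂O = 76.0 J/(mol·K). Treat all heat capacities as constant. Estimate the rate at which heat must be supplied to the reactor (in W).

Q_in = 17100 W

Extent of reaction ξ = 0.502 × 1990 = 998.98 mol/h
Reaction term: ξ·ΔH°_rxn = 998.98 × 15.6 = 15584 kJ/h
Sensible, feed 24.1→25 °C: 522.97 kJ/h
Outlet flows (mol/h): A 991.02, B 991.02, C 998.98, H₂O 998.98
Sensible, products 25→98.5 °C: 45500 kJ/h
Q = ΔH = 61607 kJ/h = 17.113 kW
Heat supplied = 17113 W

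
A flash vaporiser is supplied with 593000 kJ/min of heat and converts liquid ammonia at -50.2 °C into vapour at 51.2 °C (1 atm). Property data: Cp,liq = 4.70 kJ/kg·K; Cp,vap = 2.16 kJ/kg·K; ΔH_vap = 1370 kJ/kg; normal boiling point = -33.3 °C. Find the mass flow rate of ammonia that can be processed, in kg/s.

ṁ = 6.06 kg/s

Δh = 4.70×(-33.3−-50.2) + 1370 + 2.16×(51.2−-33.3) = 1632 kJ/kg
Q = 593000 kJ/min = 9883.3 kJ/s = 9883.3 kJ/s
ṁ = Q/Δh = 9883.3 / 1632 = 6.0561 kg/s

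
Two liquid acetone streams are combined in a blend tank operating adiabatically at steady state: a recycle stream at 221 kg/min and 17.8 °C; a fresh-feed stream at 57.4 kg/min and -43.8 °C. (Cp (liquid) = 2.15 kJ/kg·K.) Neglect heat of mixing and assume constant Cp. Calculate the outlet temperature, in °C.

T_out = 5.10 °C

Adiabatic, steady state ⇒ Σ ṁᵢCp,ᵢ(T_out − Tᵢ) = 0
T_out = Σ ṁᵢCp,ᵢTᵢ / Σ ṁᵢCp,ᵢ
      = 3052.3 / 598.56 = 5.0994 °C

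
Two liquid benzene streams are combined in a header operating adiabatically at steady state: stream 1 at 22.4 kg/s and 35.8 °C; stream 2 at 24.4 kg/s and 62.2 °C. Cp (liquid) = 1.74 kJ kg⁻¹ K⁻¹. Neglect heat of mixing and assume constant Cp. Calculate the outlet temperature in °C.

Adiabatic, steady state ⇒ Σ ṁᵢCp,ᵢ(T_out − Tᵢ) = 0
Σ ṁᵢCp,ᵢTᵢ = 22.4×1.74×35.8 + 24.4×1.74×62.2 = 4036.1
Σ ṁᵢCp,ᵢ = 22.4×1.74 + 24.4×1.74 = 81.432
T_out = 4036.1 / 81.432 = 49.564 °C

T_out = 49.6 °C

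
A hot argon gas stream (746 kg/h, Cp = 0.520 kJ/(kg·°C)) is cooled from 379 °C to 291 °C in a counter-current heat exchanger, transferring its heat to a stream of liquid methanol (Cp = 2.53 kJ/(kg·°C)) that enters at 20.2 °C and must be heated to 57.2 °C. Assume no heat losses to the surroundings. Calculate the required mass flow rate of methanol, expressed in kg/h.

Heat released by hot stream: Q = 746 × 0.520 × (379 − 291) = 34137 kJ/h
Energy balance on cold side (adiabatic exchanger): Q = ṁ_c·Cp_c·(T_c,out − T_c,in)
ṁ_c = 34137 / [2.53 × (57.2 − 20.2)] = 364.67 kg/h

ṁ_c = 365 kg/h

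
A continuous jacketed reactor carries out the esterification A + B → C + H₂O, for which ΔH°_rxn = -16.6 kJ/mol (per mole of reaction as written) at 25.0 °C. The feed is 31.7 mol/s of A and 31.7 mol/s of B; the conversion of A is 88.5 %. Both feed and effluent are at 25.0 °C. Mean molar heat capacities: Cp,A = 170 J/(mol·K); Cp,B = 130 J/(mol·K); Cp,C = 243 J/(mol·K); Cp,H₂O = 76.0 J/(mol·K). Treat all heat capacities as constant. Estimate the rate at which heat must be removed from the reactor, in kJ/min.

Q_out = 27900 kJ/min

Extent of reaction ξ = 0.885 × 31.7 = 28.055 mol/s
Reaction term: ξ·ΔH°_rxn = 28.055 × -16.6 = -465.7 kJ/s
Q = ΔH = -465.7 kJ/s = -465.7 kW
Heat removed = 27942 kJ/min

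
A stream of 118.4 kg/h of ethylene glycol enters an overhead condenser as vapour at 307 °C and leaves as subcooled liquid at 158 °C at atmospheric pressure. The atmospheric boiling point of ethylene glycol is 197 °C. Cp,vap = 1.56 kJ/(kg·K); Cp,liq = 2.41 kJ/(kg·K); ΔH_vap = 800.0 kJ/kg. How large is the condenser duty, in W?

vapour 307→197 °C: -171.6 kJ/kg
condensation at 197 °C: -800 kJ/kg
liquid 197→158 °C: -93.99 kJ/kg
Δh = -171.6 + -800 + -93.99 = -1065.6 kJ/kg
Q = ṁ·Δh = 118.4 kg/h × -1065.6 kJ/kg = -126170 kJ/h
|Q| = 35.046 kW = 35046 W

Q_c = 35000 W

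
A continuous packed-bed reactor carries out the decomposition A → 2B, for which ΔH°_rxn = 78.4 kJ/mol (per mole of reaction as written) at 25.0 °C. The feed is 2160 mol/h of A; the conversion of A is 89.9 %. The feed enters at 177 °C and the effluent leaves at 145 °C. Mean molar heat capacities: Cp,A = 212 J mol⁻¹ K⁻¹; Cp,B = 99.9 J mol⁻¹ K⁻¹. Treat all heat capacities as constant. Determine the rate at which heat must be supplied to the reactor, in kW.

Q_in = 37.4 kW

Extent of reaction ξ = 0.899 × 2160 = 1941.8 mol/h
Reaction term: ξ·ΔH°_rxn = 1941.8 × 78.4 = 152240 kJ/h
Sensible, feed 177→25 °C: -69604 kJ/h
Outlet flows (mol/h): A 218.16, B 3883.7
Sensible, products 25→145 °C: 52108 kJ/h
Q = ΔH = 134740 kJ/h = 37.429 kW
Heat supplied = 37.429 kW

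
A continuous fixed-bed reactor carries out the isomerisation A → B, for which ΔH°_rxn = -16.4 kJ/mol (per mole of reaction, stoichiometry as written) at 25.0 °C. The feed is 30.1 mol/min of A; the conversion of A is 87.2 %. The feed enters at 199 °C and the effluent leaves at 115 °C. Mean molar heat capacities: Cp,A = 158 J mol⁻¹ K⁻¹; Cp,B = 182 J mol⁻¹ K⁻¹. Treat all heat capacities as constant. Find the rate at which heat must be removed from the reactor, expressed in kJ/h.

Q_out = 46400 kJ/h

Extent of reaction ξ = 0.872 × 30.1 = 26.247 mol/min
Reaction term: ξ·ΔH°_rxn = 26.247 × -16.4 = -430.45 kJ/min
Sensible, feed 199→25 °C: -827.51 kJ/min
Outlet flows (mol/min): A 3.8528, B 26.247
Sensible, products 25→115 °C: 484.72 kJ/min
Q = ΔH = -773.25 kJ/min = -12.887 kW
Heat removed = 46395 kJ/h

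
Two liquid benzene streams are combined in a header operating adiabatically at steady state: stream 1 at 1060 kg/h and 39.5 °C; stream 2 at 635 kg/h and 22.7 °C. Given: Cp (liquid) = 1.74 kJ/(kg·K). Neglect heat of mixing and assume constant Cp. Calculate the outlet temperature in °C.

T_out = 33.2 °C

Energy balance with Q = 0: Σ ṁᵢCp,ᵢ(T_out − Tᵢ) = 0
Σ ṁᵢCp,ᵢTᵢ = 1060×1.74×39.5 + 635×1.74×22.7 = 97935
Σ ṁᵢCp,ᵢ = 1060×1.74 + 635×1.74 = 2949.3
T_out = 97935 / 2949.3 = 33.206 °C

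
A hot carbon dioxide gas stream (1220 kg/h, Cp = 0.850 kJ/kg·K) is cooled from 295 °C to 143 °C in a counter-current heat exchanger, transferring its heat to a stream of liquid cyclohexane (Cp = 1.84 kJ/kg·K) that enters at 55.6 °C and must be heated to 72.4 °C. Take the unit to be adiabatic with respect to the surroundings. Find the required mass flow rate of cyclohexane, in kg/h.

ṁ_c = 5100 kg/h

Heat released by hot stream: Q = 1220 × 0.850 × (295 − 143) = 157620 kJ/h
Energy balance on cold side (adiabatic exchanger): Q = ṁ_c·Cp_c·(T_c,out − T_c,in)
ṁ_c = 157620 / [1.84 × (72.4 − 55.6)] = 5099.1 kg/h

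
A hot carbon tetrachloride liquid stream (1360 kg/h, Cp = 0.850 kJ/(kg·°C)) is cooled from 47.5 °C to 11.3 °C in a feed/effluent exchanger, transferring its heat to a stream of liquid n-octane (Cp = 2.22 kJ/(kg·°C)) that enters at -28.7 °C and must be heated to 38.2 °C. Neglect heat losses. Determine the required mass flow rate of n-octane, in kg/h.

Heat released by hot stream: Q = 1360 × 0.850 × (47.5 − 11.3) = 41847 kJ/h
Energy balance on cold side (adiabatic exchanger): Q = ṁ_c·Cp_c·(T_c,out − T_c,in)
ṁ_c = 41847 / [2.22 × (38.2 − -28.7)] = 281.77 kg/h

ṁ_c = 282 kg/h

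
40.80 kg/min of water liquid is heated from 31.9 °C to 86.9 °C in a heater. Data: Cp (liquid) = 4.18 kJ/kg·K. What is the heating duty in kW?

Q = 156 kW

Q = ṁ·Cp·ΔT = 40.80 × 4.18 × (86.9 − 31.9) = 9379.9 kJ/min
Converting: 9379.9 / 60 s = 156.33 kW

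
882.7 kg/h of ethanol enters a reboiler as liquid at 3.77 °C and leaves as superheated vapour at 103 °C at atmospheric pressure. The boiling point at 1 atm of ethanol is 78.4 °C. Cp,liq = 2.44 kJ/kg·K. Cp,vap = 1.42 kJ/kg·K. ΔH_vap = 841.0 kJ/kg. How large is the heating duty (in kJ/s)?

liquid 3.77→78.4 °C: 182.1 kJ/kg
vaporisation at 78.4 °C: 841 kJ/kg
vapour 78.4→103 °C: 34.932 kJ/kg
Δh = 182.1 + 841 + 34.932 = 1058 kJ/kg
Q = ṁ·Δh = 882.7 kg/h × 1058 kJ/kg = 933920 kJ/h
|Q| = 259.42 kW

Q = 259 kJ/s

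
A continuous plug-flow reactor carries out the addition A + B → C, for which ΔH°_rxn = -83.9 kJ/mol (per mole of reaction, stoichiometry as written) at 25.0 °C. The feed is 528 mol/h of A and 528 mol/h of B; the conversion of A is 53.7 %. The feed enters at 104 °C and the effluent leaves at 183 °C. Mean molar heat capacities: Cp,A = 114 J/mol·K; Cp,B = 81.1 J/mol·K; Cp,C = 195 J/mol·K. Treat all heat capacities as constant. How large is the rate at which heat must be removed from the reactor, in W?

Q_out = 4350 W

Extent of reaction ξ = 0.537 × 528 = 283.54 mol/h
Reaction term: ξ·ΔH°_rxn = 283.54 × -83.9 = -23789 kJ/h
Sensible, feed 104→25 °C: -8138 kJ/h
Outlet flows (mol/h): A 244.46, B 244.46, C 283.54
Sensible, products 25→183 °C: 16272 kJ/h
Q = ΔH = -15655 kJ/h = -4.3486 kW
Heat removed = 4348.6 W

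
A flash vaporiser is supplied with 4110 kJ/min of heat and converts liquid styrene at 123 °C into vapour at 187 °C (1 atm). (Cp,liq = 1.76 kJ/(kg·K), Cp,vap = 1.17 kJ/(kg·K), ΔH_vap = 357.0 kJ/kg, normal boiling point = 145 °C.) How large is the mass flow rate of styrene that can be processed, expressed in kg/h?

Δh = 1.76×(145−123) + 357.0 + 1.17×(187−145) = 444.86 kJ/kg
Q = 4110 kJ/min = 68.5 kJ/s = 246600 kJ/h
ṁ = Q/Δh = 246600 / 444.86 = 554.33 kg/h

ṁ = 554 kg/h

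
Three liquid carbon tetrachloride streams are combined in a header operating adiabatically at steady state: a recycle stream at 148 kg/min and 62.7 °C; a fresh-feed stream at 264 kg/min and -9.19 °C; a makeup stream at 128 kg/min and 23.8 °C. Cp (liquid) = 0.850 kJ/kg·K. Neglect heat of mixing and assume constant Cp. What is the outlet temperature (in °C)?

T_out = 18.3 °C

No heat crosses the boundary, so H_out = H_in.
T_out = Σ ṁᵢCp,ᵢTᵢ / Σ ṁᵢCp,ᵢ
      = 8414.9 / 459 = 18.333 °C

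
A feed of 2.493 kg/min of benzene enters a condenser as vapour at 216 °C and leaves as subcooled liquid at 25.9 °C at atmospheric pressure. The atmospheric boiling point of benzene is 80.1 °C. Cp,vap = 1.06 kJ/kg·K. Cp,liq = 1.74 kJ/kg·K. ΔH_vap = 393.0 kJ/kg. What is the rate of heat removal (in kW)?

vapour 216→80.1 °C: -144.05 kJ/kg
condensation at 80.1 °C: -393 kJ/kg
liquid 80.1→25.9 °C: -94.308 kJ/kg
Δh = -144.05 + -393 + -94.308 = -631.36 kJ/kg
Q = ṁ·Δh = 2.493 kg/min × -631.36 kJ/kg = -1574 kJ/min
|Q| = 26.233 kW

Q_c = 26.2 kW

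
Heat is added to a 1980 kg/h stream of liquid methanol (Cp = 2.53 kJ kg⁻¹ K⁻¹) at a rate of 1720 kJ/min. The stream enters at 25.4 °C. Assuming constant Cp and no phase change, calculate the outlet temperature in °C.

T_out = 46.0 °C

Q = 1720 kJ/min = 103200 kJ/h
ΔT = Q/(ṁ·Cp) = 103200/(1980×2.53) = 20.601 K
T_out = 25.4 + 20.601 = 46.001 °C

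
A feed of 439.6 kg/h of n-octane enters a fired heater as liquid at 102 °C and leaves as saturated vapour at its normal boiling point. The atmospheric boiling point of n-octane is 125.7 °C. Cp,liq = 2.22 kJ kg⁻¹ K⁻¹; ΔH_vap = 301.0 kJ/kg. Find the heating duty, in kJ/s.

Q = 43.2 kJ/s

liquid 102→125.7 °C: 52.614 kJ/kg
vaporisation at 125.7 °C: 301 kJ/kg
Δh = 52.614 + 301 = 353.61 kJ/kg
Q = ṁ·Δh = 439.6 kg/h × 353.61 kJ/kg = 155450 kJ/h
|Q| = 43.18 kW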